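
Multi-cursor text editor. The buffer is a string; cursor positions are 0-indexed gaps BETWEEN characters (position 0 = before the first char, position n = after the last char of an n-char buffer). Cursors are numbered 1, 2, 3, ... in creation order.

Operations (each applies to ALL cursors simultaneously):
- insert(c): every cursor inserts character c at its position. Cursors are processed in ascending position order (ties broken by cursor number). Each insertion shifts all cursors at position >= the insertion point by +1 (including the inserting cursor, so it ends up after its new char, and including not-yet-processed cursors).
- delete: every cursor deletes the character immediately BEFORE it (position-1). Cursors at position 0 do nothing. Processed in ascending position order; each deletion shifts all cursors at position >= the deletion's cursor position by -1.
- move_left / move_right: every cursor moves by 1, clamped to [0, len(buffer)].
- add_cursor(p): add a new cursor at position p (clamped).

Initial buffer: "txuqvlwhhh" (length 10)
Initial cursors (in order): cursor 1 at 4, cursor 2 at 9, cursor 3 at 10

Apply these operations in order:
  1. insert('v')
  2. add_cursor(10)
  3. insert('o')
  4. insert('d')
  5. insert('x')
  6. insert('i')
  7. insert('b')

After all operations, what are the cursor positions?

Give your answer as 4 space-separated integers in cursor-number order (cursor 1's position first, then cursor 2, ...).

After op 1 (insert('v')): buffer="txuqvvlwhhvhv" (len 13), cursors c1@5 c2@11 c3@13, authorship ....1.....2.3
After op 2 (add_cursor(10)): buffer="txuqvvlwhhvhv" (len 13), cursors c1@5 c4@10 c2@11 c3@13, authorship ....1.....2.3
After op 3 (insert('o')): buffer="txuqvovlwhhovohvo" (len 17), cursors c1@6 c4@12 c2@14 c3@17, authorship ....11.....422.33
After op 4 (insert('d')): buffer="txuqvodvlwhhodvodhvod" (len 21), cursors c1@7 c4@14 c2@17 c3@21, authorship ....111.....44222.333
After op 5 (insert('x')): buffer="txuqvodxvlwhhodxvodxhvodx" (len 25), cursors c1@8 c4@16 c2@20 c3@25, authorship ....1111.....4442222.3333
After op 6 (insert('i')): buffer="txuqvodxivlwhhodxivodxihvodxi" (len 29), cursors c1@9 c4@18 c2@23 c3@29, authorship ....11111.....444422222.33333
After op 7 (insert('b')): buffer="txuqvodxibvlwhhodxibvodxibhvodxib" (len 33), cursors c1@10 c4@20 c2@26 c3@33, authorship ....111111.....44444222222.333333

Answer: 10 26 33 20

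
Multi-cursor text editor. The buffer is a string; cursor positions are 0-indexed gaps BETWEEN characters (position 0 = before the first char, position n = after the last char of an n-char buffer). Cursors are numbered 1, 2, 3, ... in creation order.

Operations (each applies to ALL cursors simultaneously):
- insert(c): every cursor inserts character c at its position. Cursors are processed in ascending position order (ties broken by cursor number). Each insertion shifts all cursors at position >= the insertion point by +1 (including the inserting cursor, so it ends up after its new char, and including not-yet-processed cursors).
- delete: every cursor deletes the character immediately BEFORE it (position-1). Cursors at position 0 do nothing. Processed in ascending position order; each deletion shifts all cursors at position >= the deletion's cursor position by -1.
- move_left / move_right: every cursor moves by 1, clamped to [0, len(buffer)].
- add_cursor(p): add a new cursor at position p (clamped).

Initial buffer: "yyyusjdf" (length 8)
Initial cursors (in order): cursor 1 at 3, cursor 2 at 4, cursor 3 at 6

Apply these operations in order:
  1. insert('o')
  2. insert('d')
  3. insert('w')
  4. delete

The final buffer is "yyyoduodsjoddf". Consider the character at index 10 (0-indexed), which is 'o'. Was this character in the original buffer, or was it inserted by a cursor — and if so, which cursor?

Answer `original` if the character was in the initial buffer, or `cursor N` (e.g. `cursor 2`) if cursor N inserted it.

After op 1 (insert('o')): buffer="yyyouosjodf" (len 11), cursors c1@4 c2@6 c3@9, authorship ...1.2..3..
After op 2 (insert('d')): buffer="yyyoduodsjoddf" (len 14), cursors c1@5 c2@8 c3@12, authorship ...11.22..33..
After op 3 (insert('w')): buffer="yyyodwuodwsjodwdf" (len 17), cursors c1@6 c2@10 c3@15, authorship ...111.222..333..
After op 4 (delete): buffer="yyyoduodsjoddf" (len 14), cursors c1@5 c2@8 c3@12, authorship ...11.22..33..
Authorship (.=original, N=cursor N): . . . 1 1 . 2 2 . . 3 3 . .
Index 10: author = 3

Answer: cursor 3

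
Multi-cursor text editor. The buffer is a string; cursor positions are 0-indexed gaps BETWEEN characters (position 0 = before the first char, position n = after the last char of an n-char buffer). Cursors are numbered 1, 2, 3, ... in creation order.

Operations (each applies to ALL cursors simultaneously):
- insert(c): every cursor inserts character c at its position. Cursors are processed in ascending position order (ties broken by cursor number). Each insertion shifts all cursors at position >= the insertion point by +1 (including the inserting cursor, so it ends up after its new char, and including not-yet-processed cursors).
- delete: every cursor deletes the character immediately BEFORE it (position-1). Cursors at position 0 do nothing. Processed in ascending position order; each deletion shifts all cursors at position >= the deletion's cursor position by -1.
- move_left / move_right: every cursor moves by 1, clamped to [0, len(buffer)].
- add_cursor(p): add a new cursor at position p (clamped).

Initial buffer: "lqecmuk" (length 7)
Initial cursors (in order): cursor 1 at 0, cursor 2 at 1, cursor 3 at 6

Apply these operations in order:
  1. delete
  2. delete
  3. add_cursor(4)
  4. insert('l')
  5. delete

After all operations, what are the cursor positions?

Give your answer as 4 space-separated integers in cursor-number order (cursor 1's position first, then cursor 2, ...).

After op 1 (delete): buffer="qecmk" (len 5), cursors c1@0 c2@0 c3@4, authorship .....
After op 2 (delete): buffer="qeck" (len 4), cursors c1@0 c2@0 c3@3, authorship ....
After op 3 (add_cursor(4)): buffer="qeck" (len 4), cursors c1@0 c2@0 c3@3 c4@4, authorship ....
After op 4 (insert('l')): buffer="llqeclkl" (len 8), cursors c1@2 c2@2 c3@6 c4@8, authorship 12...3.4
After op 5 (delete): buffer="qeck" (len 4), cursors c1@0 c2@0 c3@3 c4@4, authorship ....

Answer: 0 0 3 4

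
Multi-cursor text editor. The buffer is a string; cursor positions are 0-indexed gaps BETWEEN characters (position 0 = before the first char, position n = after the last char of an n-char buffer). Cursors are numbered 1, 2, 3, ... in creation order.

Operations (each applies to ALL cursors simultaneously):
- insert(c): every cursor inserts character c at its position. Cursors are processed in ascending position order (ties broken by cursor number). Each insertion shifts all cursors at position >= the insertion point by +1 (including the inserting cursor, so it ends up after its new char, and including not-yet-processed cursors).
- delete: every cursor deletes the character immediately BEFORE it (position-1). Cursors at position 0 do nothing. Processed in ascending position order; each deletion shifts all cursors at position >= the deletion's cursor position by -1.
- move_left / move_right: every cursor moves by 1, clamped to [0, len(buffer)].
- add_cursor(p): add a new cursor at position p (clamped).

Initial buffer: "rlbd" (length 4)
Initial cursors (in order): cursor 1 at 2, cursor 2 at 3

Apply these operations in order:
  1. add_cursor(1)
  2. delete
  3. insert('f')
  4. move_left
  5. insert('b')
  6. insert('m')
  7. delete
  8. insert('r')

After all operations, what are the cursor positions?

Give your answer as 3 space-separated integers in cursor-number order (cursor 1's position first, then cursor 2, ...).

Answer: 8 8 8

Derivation:
After op 1 (add_cursor(1)): buffer="rlbd" (len 4), cursors c3@1 c1@2 c2@3, authorship ....
After op 2 (delete): buffer="d" (len 1), cursors c1@0 c2@0 c3@0, authorship .
After op 3 (insert('f')): buffer="fffd" (len 4), cursors c1@3 c2@3 c3@3, authorship 123.
After op 4 (move_left): buffer="fffd" (len 4), cursors c1@2 c2@2 c3@2, authorship 123.
After op 5 (insert('b')): buffer="ffbbbfd" (len 7), cursors c1@5 c2@5 c3@5, authorship 121233.
After op 6 (insert('m')): buffer="ffbbbmmmfd" (len 10), cursors c1@8 c2@8 c3@8, authorship 121231233.
After op 7 (delete): buffer="ffbbbfd" (len 7), cursors c1@5 c2@5 c3@5, authorship 121233.
After op 8 (insert('r')): buffer="ffbbbrrrfd" (len 10), cursors c1@8 c2@8 c3@8, authorship 121231233.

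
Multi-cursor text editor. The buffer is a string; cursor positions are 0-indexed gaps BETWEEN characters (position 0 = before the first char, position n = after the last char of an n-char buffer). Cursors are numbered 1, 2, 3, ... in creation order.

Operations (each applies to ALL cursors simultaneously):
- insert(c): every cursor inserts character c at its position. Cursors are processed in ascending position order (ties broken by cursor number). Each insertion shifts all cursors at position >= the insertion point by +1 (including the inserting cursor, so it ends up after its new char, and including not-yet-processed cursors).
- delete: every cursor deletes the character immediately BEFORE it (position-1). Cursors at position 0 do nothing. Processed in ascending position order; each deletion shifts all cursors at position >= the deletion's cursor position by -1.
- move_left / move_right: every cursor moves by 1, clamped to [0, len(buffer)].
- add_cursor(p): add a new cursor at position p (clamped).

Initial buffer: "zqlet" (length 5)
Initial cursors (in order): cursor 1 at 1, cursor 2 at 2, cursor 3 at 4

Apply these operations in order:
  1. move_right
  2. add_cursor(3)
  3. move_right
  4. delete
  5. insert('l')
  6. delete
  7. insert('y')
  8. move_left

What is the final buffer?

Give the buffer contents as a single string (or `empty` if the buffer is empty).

After op 1 (move_right): buffer="zqlet" (len 5), cursors c1@2 c2@3 c3@5, authorship .....
After op 2 (add_cursor(3)): buffer="zqlet" (len 5), cursors c1@2 c2@3 c4@3 c3@5, authorship .....
After op 3 (move_right): buffer="zqlet" (len 5), cursors c1@3 c2@4 c4@4 c3@5, authorship .....
After op 4 (delete): buffer="z" (len 1), cursors c1@1 c2@1 c3@1 c4@1, authorship .
After op 5 (insert('l')): buffer="zllll" (len 5), cursors c1@5 c2@5 c3@5 c4@5, authorship .1234
After op 6 (delete): buffer="z" (len 1), cursors c1@1 c2@1 c3@1 c4@1, authorship .
After op 7 (insert('y')): buffer="zyyyy" (len 5), cursors c1@5 c2@5 c3@5 c4@5, authorship .1234
After op 8 (move_left): buffer="zyyyy" (len 5), cursors c1@4 c2@4 c3@4 c4@4, authorship .1234

Answer: zyyyy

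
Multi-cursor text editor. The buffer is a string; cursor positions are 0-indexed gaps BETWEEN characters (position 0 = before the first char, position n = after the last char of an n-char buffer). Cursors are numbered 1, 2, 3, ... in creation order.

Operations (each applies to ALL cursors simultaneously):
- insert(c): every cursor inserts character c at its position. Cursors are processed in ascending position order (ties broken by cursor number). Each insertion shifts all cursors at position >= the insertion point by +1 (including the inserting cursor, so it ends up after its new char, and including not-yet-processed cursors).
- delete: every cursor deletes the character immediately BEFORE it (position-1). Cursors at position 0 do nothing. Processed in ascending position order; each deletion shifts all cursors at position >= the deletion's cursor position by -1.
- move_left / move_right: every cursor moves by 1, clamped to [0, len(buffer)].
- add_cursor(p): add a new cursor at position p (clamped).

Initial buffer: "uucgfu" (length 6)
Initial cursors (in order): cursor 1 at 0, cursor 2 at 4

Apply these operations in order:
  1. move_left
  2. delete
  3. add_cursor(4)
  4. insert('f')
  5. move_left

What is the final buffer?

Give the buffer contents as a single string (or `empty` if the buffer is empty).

Answer: fuufgffu

Derivation:
After op 1 (move_left): buffer="uucgfu" (len 6), cursors c1@0 c2@3, authorship ......
After op 2 (delete): buffer="uugfu" (len 5), cursors c1@0 c2@2, authorship .....
After op 3 (add_cursor(4)): buffer="uugfu" (len 5), cursors c1@0 c2@2 c3@4, authorship .....
After op 4 (insert('f')): buffer="fuufgffu" (len 8), cursors c1@1 c2@4 c3@7, authorship 1..2..3.
After op 5 (move_left): buffer="fuufgffu" (len 8), cursors c1@0 c2@3 c3@6, authorship 1..2..3.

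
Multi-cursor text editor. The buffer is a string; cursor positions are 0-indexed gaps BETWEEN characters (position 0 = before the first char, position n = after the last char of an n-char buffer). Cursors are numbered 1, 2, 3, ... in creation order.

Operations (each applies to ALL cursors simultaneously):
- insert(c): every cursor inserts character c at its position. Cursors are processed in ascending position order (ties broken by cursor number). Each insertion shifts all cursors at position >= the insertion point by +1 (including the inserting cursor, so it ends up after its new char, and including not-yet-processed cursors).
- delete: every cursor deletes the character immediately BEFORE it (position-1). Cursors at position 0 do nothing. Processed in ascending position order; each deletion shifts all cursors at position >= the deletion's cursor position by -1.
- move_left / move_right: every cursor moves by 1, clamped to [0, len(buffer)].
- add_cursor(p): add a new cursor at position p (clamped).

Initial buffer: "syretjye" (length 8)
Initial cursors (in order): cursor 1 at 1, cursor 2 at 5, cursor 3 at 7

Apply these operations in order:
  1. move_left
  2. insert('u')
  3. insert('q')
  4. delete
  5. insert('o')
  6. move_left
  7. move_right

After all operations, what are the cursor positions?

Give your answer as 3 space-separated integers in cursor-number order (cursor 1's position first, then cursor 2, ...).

Answer: 2 8 12

Derivation:
After op 1 (move_left): buffer="syretjye" (len 8), cursors c1@0 c2@4 c3@6, authorship ........
After op 2 (insert('u')): buffer="usyreutjuye" (len 11), cursors c1@1 c2@6 c3@9, authorship 1....2..3..
After op 3 (insert('q')): buffer="uqsyreuqtjuqye" (len 14), cursors c1@2 c2@8 c3@12, authorship 11....22..33..
After op 4 (delete): buffer="usyreutjuye" (len 11), cursors c1@1 c2@6 c3@9, authorship 1....2..3..
After op 5 (insert('o')): buffer="uosyreuotjuoye" (len 14), cursors c1@2 c2@8 c3@12, authorship 11....22..33..
After op 6 (move_left): buffer="uosyreuotjuoye" (len 14), cursors c1@1 c2@7 c3@11, authorship 11....22..33..
After op 7 (move_right): buffer="uosyreuotjuoye" (len 14), cursors c1@2 c2@8 c3@12, authorship 11....22..33..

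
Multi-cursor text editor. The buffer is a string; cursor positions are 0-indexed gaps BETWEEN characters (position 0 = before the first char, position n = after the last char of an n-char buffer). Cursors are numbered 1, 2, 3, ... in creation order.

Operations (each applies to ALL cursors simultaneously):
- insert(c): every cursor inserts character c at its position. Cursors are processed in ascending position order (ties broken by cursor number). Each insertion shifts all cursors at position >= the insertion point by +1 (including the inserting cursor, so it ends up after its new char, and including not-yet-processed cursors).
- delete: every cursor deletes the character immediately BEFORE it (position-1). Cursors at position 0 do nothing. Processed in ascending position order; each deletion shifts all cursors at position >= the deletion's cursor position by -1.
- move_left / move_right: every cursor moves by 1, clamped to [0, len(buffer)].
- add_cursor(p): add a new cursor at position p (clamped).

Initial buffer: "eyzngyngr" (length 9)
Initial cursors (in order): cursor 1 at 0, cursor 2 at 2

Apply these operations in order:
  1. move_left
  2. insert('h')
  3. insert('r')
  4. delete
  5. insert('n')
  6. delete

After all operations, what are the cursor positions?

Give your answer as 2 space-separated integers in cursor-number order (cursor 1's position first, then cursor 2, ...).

After op 1 (move_left): buffer="eyzngyngr" (len 9), cursors c1@0 c2@1, authorship .........
After op 2 (insert('h')): buffer="hehyzngyngr" (len 11), cursors c1@1 c2@3, authorship 1.2........
After op 3 (insert('r')): buffer="hrehryzngyngr" (len 13), cursors c1@2 c2@5, authorship 11.22........
After op 4 (delete): buffer="hehyzngyngr" (len 11), cursors c1@1 c2@3, authorship 1.2........
After op 5 (insert('n')): buffer="hnehnyzngyngr" (len 13), cursors c1@2 c2@5, authorship 11.22........
After op 6 (delete): buffer="hehyzngyngr" (len 11), cursors c1@1 c2@3, authorship 1.2........

Answer: 1 3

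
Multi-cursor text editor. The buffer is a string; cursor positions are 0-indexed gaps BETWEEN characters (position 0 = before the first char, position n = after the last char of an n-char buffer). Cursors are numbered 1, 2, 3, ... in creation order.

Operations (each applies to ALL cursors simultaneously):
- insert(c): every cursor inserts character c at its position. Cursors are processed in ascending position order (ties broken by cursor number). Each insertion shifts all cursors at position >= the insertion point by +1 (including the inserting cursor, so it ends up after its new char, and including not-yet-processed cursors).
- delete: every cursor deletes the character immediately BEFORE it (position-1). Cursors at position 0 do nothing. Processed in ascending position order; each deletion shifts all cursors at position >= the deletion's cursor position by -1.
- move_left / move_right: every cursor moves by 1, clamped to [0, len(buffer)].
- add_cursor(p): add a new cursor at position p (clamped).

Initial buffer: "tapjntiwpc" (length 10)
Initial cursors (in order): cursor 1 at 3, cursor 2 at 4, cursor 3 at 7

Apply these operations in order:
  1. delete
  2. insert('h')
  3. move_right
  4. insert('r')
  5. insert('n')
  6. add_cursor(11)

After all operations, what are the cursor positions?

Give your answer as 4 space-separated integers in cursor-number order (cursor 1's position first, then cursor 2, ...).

After op 1 (delete): buffer="tantwpc" (len 7), cursors c1@2 c2@2 c3@4, authorship .......
After op 2 (insert('h')): buffer="tahhnthwpc" (len 10), cursors c1@4 c2@4 c3@7, authorship ..12..3...
After op 3 (move_right): buffer="tahhnthwpc" (len 10), cursors c1@5 c2@5 c3@8, authorship ..12..3...
After op 4 (insert('r')): buffer="tahhnrrthwrpc" (len 13), cursors c1@7 c2@7 c3@11, authorship ..12.12.3.3..
After op 5 (insert('n')): buffer="tahhnrrnnthwrnpc" (len 16), cursors c1@9 c2@9 c3@14, authorship ..12.1212.3.33..
After op 6 (add_cursor(11)): buffer="tahhnrrnnthwrnpc" (len 16), cursors c1@9 c2@9 c4@11 c3@14, authorship ..12.1212.3.33..

Answer: 9 9 14 11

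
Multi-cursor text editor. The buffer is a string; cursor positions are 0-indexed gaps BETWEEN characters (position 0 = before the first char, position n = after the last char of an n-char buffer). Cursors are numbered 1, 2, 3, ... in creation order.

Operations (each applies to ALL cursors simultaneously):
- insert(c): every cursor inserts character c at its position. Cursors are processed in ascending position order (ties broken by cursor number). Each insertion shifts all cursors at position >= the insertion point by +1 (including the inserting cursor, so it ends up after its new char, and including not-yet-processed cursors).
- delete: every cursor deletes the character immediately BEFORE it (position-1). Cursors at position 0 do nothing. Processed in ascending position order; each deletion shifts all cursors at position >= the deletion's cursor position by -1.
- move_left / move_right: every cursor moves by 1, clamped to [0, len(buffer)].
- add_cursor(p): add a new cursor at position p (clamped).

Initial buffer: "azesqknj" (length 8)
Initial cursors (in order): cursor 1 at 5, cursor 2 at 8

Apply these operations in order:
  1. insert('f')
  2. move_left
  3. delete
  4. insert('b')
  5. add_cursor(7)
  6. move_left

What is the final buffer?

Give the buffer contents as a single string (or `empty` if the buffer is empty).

Answer: azesbfknbf

Derivation:
After op 1 (insert('f')): buffer="azesqfknjf" (len 10), cursors c1@6 c2@10, authorship .....1...2
After op 2 (move_left): buffer="azesqfknjf" (len 10), cursors c1@5 c2@9, authorship .....1...2
After op 3 (delete): buffer="azesfknf" (len 8), cursors c1@4 c2@7, authorship ....1..2
After op 4 (insert('b')): buffer="azesbfknbf" (len 10), cursors c1@5 c2@9, authorship ....11..22
After op 5 (add_cursor(7)): buffer="azesbfknbf" (len 10), cursors c1@5 c3@7 c2@9, authorship ....11..22
After op 6 (move_left): buffer="azesbfknbf" (len 10), cursors c1@4 c3@6 c2@8, authorship ....11..22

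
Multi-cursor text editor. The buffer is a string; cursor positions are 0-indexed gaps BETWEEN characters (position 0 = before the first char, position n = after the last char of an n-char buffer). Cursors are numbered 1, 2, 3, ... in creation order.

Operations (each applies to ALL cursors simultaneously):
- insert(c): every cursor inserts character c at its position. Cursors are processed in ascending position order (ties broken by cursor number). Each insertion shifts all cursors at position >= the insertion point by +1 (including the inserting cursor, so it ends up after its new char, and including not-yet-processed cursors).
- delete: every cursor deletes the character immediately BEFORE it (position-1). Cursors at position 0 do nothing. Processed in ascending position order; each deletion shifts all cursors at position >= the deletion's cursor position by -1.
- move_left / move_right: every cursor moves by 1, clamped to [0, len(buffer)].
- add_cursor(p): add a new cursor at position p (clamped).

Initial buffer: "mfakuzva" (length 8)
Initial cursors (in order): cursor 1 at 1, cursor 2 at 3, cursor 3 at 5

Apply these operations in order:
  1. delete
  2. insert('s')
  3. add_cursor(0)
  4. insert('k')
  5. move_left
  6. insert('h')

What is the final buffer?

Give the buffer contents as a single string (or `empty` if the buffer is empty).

After op 1 (delete): buffer="fkzva" (len 5), cursors c1@0 c2@1 c3@2, authorship .....
After op 2 (insert('s')): buffer="sfskszva" (len 8), cursors c1@1 c2@3 c3@5, authorship 1.2.3...
After op 3 (add_cursor(0)): buffer="sfskszva" (len 8), cursors c4@0 c1@1 c2@3 c3@5, authorship 1.2.3...
After op 4 (insert('k')): buffer="kskfskkskzva" (len 12), cursors c4@1 c1@3 c2@6 c3@9, authorship 411.22.33...
After op 5 (move_left): buffer="kskfskkskzva" (len 12), cursors c4@0 c1@2 c2@5 c3@8, authorship 411.22.33...
After op 6 (insert('h')): buffer="hkshkfshkkshkzva" (len 16), cursors c4@1 c1@4 c2@8 c3@12, authorship 44111.222.333...

Answer: hkshkfshkkshkzva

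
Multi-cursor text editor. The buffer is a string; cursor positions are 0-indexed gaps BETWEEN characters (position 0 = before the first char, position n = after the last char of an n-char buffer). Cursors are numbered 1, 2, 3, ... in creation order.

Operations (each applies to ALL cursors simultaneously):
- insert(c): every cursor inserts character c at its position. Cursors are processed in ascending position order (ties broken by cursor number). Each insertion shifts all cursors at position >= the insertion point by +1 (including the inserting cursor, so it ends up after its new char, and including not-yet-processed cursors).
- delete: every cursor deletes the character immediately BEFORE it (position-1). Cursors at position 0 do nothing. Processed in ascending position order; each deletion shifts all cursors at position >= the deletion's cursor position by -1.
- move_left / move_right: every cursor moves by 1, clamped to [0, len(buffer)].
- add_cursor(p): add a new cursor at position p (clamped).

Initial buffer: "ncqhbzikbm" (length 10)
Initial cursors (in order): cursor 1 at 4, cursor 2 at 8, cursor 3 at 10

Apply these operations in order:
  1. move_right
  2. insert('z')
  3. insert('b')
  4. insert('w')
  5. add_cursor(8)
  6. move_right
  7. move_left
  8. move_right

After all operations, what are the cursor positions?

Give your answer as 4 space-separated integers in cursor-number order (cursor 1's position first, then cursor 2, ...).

After op 1 (move_right): buffer="ncqhbzikbm" (len 10), cursors c1@5 c2@9 c3@10, authorship ..........
After op 2 (insert('z')): buffer="ncqhbzzikbzmz" (len 13), cursors c1@6 c2@11 c3@13, authorship .....1....2.3
After op 3 (insert('b')): buffer="ncqhbzbzikbzbmzb" (len 16), cursors c1@7 c2@13 c3@16, authorship .....11....22.33
After op 4 (insert('w')): buffer="ncqhbzbwzikbzbwmzbw" (len 19), cursors c1@8 c2@15 c3@19, authorship .....111....222.333
After op 5 (add_cursor(8)): buffer="ncqhbzbwzikbzbwmzbw" (len 19), cursors c1@8 c4@8 c2@15 c3@19, authorship .....111....222.333
After op 6 (move_right): buffer="ncqhbzbwzikbzbwmzbw" (len 19), cursors c1@9 c4@9 c2@16 c3@19, authorship .....111....222.333
After op 7 (move_left): buffer="ncqhbzbwzikbzbwmzbw" (len 19), cursors c1@8 c4@8 c2@15 c3@18, authorship .....111....222.333
After op 8 (move_right): buffer="ncqhbzbwzikbzbwmzbw" (len 19), cursors c1@9 c4@9 c2@16 c3@19, authorship .....111....222.333

Answer: 9 16 19 9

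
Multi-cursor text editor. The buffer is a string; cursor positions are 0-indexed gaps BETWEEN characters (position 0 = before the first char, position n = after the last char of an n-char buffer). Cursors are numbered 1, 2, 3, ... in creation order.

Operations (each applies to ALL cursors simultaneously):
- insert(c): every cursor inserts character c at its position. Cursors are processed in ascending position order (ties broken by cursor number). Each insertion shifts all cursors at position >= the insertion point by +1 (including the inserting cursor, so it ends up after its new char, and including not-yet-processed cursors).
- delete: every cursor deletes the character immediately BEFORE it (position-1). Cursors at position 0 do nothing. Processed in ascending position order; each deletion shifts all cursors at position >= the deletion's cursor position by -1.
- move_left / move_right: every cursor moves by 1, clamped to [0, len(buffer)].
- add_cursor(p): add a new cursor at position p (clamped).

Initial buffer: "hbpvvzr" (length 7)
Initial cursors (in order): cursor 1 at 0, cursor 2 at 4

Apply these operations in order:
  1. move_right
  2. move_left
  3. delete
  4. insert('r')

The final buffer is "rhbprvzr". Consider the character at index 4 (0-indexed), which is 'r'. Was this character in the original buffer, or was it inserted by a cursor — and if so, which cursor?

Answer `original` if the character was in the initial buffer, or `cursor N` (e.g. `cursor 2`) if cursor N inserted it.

After op 1 (move_right): buffer="hbpvvzr" (len 7), cursors c1@1 c2@5, authorship .......
After op 2 (move_left): buffer="hbpvvzr" (len 7), cursors c1@0 c2@4, authorship .......
After op 3 (delete): buffer="hbpvzr" (len 6), cursors c1@0 c2@3, authorship ......
After op 4 (insert('r')): buffer="rhbprvzr" (len 8), cursors c1@1 c2@5, authorship 1...2...
Authorship (.=original, N=cursor N): 1 . . . 2 . . .
Index 4: author = 2

Answer: cursor 2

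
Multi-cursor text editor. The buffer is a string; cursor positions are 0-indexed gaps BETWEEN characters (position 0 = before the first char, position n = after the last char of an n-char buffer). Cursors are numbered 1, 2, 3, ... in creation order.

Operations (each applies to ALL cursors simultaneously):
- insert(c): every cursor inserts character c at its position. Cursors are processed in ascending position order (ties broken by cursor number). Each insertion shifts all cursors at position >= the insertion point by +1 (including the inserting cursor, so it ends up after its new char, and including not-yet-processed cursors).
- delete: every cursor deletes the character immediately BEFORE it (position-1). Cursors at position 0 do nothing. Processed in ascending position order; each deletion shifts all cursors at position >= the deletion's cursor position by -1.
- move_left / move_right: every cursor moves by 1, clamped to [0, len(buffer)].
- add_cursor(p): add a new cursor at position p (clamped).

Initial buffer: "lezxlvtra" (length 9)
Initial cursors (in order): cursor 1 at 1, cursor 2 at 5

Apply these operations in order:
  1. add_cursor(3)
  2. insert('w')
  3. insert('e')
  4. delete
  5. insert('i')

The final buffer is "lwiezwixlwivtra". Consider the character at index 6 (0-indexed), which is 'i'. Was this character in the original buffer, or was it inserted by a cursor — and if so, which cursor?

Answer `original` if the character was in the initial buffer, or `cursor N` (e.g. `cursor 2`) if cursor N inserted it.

After op 1 (add_cursor(3)): buffer="lezxlvtra" (len 9), cursors c1@1 c3@3 c2@5, authorship .........
After op 2 (insert('w')): buffer="lwezwxlwvtra" (len 12), cursors c1@2 c3@5 c2@8, authorship .1..3..2....
After op 3 (insert('e')): buffer="lweezwexlwevtra" (len 15), cursors c1@3 c3@7 c2@11, authorship .11..33..22....
After op 4 (delete): buffer="lwezwxlwvtra" (len 12), cursors c1@2 c3@5 c2@8, authorship .1..3..2....
After op 5 (insert('i')): buffer="lwiezwixlwivtra" (len 15), cursors c1@3 c3@7 c2@11, authorship .11..33..22....
Authorship (.=original, N=cursor N): . 1 1 . . 3 3 . . 2 2 . . . .
Index 6: author = 3

Answer: cursor 3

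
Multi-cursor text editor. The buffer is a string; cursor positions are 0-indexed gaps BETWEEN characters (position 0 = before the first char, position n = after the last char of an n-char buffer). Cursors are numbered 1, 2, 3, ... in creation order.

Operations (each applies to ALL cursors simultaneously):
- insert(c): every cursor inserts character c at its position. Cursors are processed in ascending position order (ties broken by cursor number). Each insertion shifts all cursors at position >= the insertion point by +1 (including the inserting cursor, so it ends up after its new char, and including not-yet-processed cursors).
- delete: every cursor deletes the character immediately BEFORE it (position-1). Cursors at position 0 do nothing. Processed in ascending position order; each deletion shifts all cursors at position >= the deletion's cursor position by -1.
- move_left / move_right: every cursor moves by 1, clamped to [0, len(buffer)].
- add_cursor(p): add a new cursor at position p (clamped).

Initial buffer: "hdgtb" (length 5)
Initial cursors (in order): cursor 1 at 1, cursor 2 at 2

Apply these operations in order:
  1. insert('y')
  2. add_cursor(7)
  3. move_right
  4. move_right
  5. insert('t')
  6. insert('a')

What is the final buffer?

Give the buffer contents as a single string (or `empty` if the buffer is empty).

Answer: hydytagttabta

Derivation:
After op 1 (insert('y')): buffer="hydygtb" (len 7), cursors c1@2 c2@4, authorship .1.2...
After op 2 (add_cursor(7)): buffer="hydygtb" (len 7), cursors c1@2 c2@4 c3@7, authorship .1.2...
After op 3 (move_right): buffer="hydygtb" (len 7), cursors c1@3 c2@5 c3@7, authorship .1.2...
After op 4 (move_right): buffer="hydygtb" (len 7), cursors c1@4 c2@6 c3@7, authorship .1.2...
After op 5 (insert('t')): buffer="hydytgttbt" (len 10), cursors c1@5 c2@8 c3@10, authorship .1.21..2.3
After op 6 (insert('a')): buffer="hydytagttabta" (len 13), cursors c1@6 c2@10 c3@13, authorship .1.211..22.33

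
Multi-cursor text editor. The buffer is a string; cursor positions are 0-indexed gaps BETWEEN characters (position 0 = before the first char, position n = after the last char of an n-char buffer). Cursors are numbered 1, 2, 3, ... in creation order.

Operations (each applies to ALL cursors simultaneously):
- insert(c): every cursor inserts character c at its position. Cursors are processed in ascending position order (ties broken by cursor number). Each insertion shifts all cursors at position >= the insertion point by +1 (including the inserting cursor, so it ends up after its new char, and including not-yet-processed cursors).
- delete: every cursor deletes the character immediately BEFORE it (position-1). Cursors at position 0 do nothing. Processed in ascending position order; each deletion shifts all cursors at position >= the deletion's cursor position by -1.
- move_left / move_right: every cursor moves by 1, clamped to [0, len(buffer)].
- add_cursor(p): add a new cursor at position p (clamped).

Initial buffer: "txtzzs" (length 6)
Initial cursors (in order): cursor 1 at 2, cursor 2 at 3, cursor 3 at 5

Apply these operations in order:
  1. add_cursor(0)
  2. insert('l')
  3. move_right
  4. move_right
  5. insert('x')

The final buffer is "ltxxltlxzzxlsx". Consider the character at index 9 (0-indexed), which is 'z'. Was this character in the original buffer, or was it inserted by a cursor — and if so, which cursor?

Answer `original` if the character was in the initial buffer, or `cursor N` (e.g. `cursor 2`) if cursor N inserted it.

Answer: original

Derivation:
After op 1 (add_cursor(0)): buffer="txtzzs" (len 6), cursors c4@0 c1@2 c2@3 c3@5, authorship ......
After op 2 (insert('l')): buffer="ltxltlzzls" (len 10), cursors c4@1 c1@4 c2@6 c3@9, authorship 4..1.2..3.
After op 3 (move_right): buffer="ltxltlzzls" (len 10), cursors c4@2 c1@5 c2@7 c3@10, authorship 4..1.2..3.
After op 4 (move_right): buffer="ltxltlzzls" (len 10), cursors c4@3 c1@6 c2@8 c3@10, authorship 4..1.2..3.
After op 5 (insert('x')): buffer="ltxxltlxzzxlsx" (len 14), cursors c4@4 c1@8 c2@11 c3@14, authorship 4..41.21..23.3
Authorship (.=original, N=cursor N): 4 . . 4 1 . 2 1 . . 2 3 . 3
Index 9: author = original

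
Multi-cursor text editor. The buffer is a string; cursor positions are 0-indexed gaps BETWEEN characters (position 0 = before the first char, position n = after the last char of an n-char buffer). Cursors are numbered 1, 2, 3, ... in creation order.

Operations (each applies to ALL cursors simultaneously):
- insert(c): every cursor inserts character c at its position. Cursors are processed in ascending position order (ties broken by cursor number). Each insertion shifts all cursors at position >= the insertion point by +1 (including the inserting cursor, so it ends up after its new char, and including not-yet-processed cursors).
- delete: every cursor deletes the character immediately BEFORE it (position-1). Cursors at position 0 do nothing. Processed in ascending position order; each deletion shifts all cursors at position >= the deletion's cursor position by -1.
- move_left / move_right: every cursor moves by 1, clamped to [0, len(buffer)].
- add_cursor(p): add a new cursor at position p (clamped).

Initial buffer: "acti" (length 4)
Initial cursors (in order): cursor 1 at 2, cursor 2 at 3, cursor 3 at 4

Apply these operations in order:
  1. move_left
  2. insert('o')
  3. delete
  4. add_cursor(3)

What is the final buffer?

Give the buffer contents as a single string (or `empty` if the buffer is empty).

After op 1 (move_left): buffer="acti" (len 4), cursors c1@1 c2@2 c3@3, authorship ....
After op 2 (insert('o')): buffer="aocotoi" (len 7), cursors c1@2 c2@4 c3@6, authorship .1.2.3.
After op 3 (delete): buffer="acti" (len 4), cursors c1@1 c2@2 c3@3, authorship ....
After op 4 (add_cursor(3)): buffer="acti" (len 4), cursors c1@1 c2@2 c3@3 c4@3, authorship ....

Answer: acti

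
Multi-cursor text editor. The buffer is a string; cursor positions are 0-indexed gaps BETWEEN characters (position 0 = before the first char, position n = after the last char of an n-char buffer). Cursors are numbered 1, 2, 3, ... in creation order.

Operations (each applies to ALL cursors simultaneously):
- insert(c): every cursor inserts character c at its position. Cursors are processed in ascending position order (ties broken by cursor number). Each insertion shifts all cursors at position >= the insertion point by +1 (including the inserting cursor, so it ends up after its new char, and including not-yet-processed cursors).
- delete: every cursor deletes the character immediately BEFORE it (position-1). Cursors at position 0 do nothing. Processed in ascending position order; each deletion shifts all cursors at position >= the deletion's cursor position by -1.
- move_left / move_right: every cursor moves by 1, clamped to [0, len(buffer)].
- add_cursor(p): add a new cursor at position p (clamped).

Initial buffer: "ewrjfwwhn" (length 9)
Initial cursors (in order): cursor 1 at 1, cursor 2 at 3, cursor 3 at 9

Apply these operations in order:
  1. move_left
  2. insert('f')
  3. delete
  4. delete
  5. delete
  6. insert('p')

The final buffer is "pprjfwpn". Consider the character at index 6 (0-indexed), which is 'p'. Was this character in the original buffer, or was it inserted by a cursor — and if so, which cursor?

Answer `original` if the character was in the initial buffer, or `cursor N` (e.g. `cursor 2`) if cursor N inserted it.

Answer: cursor 3

Derivation:
After op 1 (move_left): buffer="ewrjfwwhn" (len 9), cursors c1@0 c2@2 c3@8, authorship .........
After op 2 (insert('f')): buffer="fewfrjfwwhfn" (len 12), cursors c1@1 c2@4 c3@11, authorship 1..2......3.
After op 3 (delete): buffer="ewrjfwwhn" (len 9), cursors c1@0 c2@2 c3@8, authorship .........
After op 4 (delete): buffer="erjfwwn" (len 7), cursors c1@0 c2@1 c3@6, authorship .......
After op 5 (delete): buffer="rjfwn" (len 5), cursors c1@0 c2@0 c3@4, authorship .....
After op 6 (insert('p')): buffer="pprjfwpn" (len 8), cursors c1@2 c2@2 c3@7, authorship 12....3.
Authorship (.=original, N=cursor N): 1 2 . . . . 3 .
Index 6: author = 3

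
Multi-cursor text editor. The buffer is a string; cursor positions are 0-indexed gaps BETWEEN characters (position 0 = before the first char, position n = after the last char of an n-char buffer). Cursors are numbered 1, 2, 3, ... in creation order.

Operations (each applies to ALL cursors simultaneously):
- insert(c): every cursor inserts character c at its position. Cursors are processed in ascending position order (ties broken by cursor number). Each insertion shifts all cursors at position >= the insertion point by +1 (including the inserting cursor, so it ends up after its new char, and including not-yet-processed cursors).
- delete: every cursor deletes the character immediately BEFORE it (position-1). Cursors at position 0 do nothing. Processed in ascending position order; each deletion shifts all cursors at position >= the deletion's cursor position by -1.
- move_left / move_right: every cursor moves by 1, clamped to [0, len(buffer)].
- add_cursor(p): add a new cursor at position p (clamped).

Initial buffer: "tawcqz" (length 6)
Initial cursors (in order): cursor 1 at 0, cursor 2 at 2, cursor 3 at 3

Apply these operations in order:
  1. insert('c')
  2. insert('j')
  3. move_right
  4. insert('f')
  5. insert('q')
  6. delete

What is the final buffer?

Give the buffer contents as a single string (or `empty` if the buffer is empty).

After op 1 (insert('c')): buffer="ctacwccqz" (len 9), cursors c1@1 c2@4 c3@6, authorship 1..2.3...
After op 2 (insert('j')): buffer="cjtacjwcjcqz" (len 12), cursors c1@2 c2@6 c3@9, authorship 11..22.33...
After op 3 (move_right): buffer="cjtacjwcjcqz" (len 12), cursors c1@3 c2@7 c3@10, authorship 11..22.33...
After op 4 (insert('f')): buffer="cjtfacjwfcjcfqz" (len 15), cursors c1@4 c2@9 c3@13, authorship 11.1.22.233.3..
After op 5 (insert('q')): buffer="cjtfqacjwfqcjcfqqz" (len 18), cursors c1@5 c2@11 c3@16, authorship 11.11.22.2233.33..
After op 6 (delete): buffer="cjtfacjwfcjcfqz" (len 15), cursors c1@4 c2@9 c3@13, authorship 11.1.22.233.3..

Answer: cjtfacjwfcjcfqz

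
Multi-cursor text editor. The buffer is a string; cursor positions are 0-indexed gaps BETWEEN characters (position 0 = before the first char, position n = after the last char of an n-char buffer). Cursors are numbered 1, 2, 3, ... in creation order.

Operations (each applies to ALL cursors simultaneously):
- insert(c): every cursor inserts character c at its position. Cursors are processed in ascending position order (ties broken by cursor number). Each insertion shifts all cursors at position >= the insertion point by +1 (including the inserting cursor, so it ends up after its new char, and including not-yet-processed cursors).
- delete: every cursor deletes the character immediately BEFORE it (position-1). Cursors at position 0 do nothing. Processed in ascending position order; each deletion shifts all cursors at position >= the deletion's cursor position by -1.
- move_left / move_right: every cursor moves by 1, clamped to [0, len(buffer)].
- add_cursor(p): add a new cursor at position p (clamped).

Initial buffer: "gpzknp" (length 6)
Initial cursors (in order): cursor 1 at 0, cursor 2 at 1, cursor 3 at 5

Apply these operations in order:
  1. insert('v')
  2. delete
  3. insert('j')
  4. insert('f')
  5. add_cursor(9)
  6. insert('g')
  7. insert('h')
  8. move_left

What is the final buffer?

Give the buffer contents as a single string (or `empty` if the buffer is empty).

After op 1 (insert('v')): buffer="vgvpzknvp" (len 9), cursors c1@1 c2@3 c3@8, authorship 1.2....3.
After op 2 (delete): buffer="gpzknp" (len 6), cursors c1@0 c2@1 c3@5, authorship ......
After op 3 (insert('j')): buffer="jgjpzknjp" (len 9), cursors c1@1 c2@3 c3@8, authorship 1.2....3.
After op 4 (insert('f')): buffer="jfgjfpzknjfp" (len 12), cursors c1@2 c2@5 c3@11, authorship 11.22....33.
After op 5 (add_cursor(9)): buffer="jfgjfpzknjfp" (len 12), cursors c1@2 c2@5 c4@9 c3@11, authorship 11.22....33.
After op 6 (insert('g')): buffer="jfggjfgpzkngjfgp" (len 16), cursors c1@3 c2@7 c4@12 c3@15, authorship 111.222....4333.
After op 7 (insert('h')): buffer="jfghgjfghpzknghjfghp" (len 20), cursors c1@4 c2@9 c4@15 c3@19, authorship 1111.2222....443333.
After op 8 (move_left): buffer="jfghgjfghpzknghjfghp" (len 20), cursors c1@3 c2@8 c4@14 c3@18, authorship 1111.2222....443333.

Answer: jfghgjfghpzknghjfghp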